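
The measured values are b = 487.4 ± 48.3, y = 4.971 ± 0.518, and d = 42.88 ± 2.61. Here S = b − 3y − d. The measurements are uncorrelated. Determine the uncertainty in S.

48.4

Each term contributes (cᵢ δxᵢ)² to (δS)²:
  (δb)² = 2330;  (3·δy)² = 2.41;  (δd)² = 6.81
δS = √(2340) = 48.4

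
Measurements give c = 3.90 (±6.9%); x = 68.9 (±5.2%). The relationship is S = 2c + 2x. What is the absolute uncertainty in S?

For a sum/difference, combine absolute errors in quadrature:
  (2·δc)² = 0.290;  (2·δx)² = 51.3
δS = √(51.6) = 7.19

7.19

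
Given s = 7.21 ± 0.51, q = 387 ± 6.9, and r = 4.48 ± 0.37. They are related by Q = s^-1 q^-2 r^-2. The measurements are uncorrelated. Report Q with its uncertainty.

For a monomial Q ∝ s^-1, q^-2, r^-2, fractional errors add in quadrature:
  (-1·δs/s)² = (-1×0.0707)² = 0.00500;  (-2·δq/q)² = (-2×0.0178)² = 0.00127;  (-2·δr/r)² = (-2×0.0826)² = 0.0273
δQ/Q = √(0.0336) = 0.183
Q = 4.61e-08, so δQ = 0.183 × 4.61e-08 = 8.45e-09.

(4.61 ± 0.845) × 10^-8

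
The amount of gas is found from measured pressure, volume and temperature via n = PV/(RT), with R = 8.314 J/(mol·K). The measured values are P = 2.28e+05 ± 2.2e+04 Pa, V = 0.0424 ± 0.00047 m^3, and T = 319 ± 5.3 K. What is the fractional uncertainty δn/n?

Since n is a product/quotient, work with relative uncertainties:
  (1·δP/P)² = (1×0.0965)² = 0.00931;  (1·δV/V)² = (1×0.0111)² = 0.000123;  (-1·δT/T)² = (-1×0.0166)² = 0.000276
δn/n = √(0.00971) = 0.0985

0.0985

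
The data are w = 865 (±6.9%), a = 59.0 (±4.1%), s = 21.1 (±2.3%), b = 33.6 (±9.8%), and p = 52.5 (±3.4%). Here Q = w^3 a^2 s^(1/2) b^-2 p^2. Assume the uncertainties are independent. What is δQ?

7.69e+12

Relative error in a monomial: (δQ/Q)² = Σ (nᵢ · δxᵢ/xᵢ)².
  (3·δw/w)² = (3×0.0690)² = 0.0428;  (2·δa/a)² = (2×0.0410)² = 0.00672;  (½·δs/s)² = (0.5×0.0230)² = 0.000132;  (-2·δb/b)² = (-2×0.0980)² = 0.0384;  (2·δp/p)² = (2×0.0340)² = 0.00462
δQ/Q = √(0.0927) = 0.305
Q = 2.53e+13, so δQ = 0.305 × 2.53e+13 = 7.69e+12.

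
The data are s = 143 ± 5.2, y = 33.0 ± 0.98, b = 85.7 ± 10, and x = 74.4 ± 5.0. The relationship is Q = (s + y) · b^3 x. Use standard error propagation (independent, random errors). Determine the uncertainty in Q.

2.95e+09

Let u = s + y = 176. δu = √(δs² + δy²) = √(27.0 + 0.960) = 5.29, so δu/u = 0.0301.
Q is then a monomial in u, b, x:
δQ/Q = √((δu/u)² + (3·δb/b)² + (1·δx/x)²) = √(0.000904 + 0.123 + 0.00452) = 0.358
Q = 8.24e+09, so δQ = 0.358 × 8.24e+09 = 2.95e+09.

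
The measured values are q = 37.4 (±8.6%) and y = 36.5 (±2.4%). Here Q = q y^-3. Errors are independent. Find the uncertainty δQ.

8.63e-05

Q is a product of powers, so relative uncertainties combine in quadrature:
  (1·δq/q)² = (1×0.0860)² = 0.00740;  (-3·δy/y)² = (-3×0.0240)² = 0.00518
δQ/Q = √(0.0126) = 0.112
Q = 0.000769, so δQ = 0.112 × 0.000769 = 8.63e-05.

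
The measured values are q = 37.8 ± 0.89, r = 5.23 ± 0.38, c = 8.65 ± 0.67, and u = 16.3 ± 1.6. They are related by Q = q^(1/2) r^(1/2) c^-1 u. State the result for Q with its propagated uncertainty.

26.5 ± 3.46

Products/powers → add relative errors in quadrature, weighted by exponent:
  (½·δq/q)² = (0.5×0.0235)² = 0.000139;  (½·δr/r)² = (0.5×0.0727)² = 0.00132;  (-1·δc/c)² = (-1×0.0775)² = 0.00600;  (1·δu/u)² = (1×0.0982)² = 0.00964
δQ/Q = √(0.0171) = 0.131
Q = 26.5, so δQ = 0.131 × 26.5 = 3.46.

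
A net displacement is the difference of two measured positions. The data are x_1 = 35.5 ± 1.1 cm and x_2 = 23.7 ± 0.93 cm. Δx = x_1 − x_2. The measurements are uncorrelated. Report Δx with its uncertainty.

Sums and differences: (δΔx)² = Σ (cᵢ δxᵢ)².
  (δx_1)² = 1.21;  (δx_2)² = 0.865
δΔx = √(2.07) = 1.44 cm
Δx = 11.8 cm.

11.8 ± 1.44 cm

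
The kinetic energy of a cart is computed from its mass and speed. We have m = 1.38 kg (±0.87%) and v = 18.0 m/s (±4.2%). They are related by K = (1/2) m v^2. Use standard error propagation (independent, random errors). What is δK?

Each factor contributes (exponent × relative error)² to (δK/K)²:
  (1·δm/m)² = (1×0.00870)² = 7.57e-05;  (2·δv/v)² = (2×0.0420)² = 0.00706
δK/K = √(0.00713) = 0.0844
K = 224 J, so δK = 0.0844 × 224 = 18.9 J.

18.9 J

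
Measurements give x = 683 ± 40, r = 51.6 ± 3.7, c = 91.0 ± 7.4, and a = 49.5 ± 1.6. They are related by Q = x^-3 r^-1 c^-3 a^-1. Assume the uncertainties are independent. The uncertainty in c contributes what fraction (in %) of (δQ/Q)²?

(δQ/Q)² = (-3·δx/x)² + (-1·δr/r)² + (-3·δc/c)² + (-1·δa/a)²
  x term: (-3×0.0586)² = 0.0309
  r term: (-1×0.0717)² = 0.00514
  c term: (-3×0.0813)² = 0.0595
  a term: (-1×0.0323)² = 0.00104
Total = 0.0966. Share from c = 0.0595/0.0966 = 0.616.

61.6%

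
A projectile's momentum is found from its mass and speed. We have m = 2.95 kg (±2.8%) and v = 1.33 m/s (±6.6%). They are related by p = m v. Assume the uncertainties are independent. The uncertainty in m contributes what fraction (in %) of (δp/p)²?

(δp/p)² = (1·δm/m)² + (1·δv/v)²
  m term: (1×0.0280)² = 0.000784
  v term: (1×0.0660)² = 0.00436
Total = 0.00514. Share from m = 0.000784/0.00514 = 0.153.

15.3%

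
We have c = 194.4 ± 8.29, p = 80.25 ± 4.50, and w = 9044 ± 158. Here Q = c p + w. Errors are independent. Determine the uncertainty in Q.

Let h = c·p = 15600. δh/h = √((1·δc/c)² + (1·δp/p)²) = √(0.00182 + 0.00314) = 0.0704, so δh = 1100.
Q = h + w: δQ = √(δh² + δw²) = √(1.21e+06 + 25000) = 1110

1110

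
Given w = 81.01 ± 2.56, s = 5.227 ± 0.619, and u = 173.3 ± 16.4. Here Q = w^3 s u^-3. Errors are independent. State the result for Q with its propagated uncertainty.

0.5339 ± 0.172

Q is a product of powers, so relative uncertainties combine in quadrature:
  (3·δw/w)² = (3×0.0316)² = 0.00899;  (1·δs/s)² = (1×0.118)² = 0.0140;  (-3·δu/u)² = (-3×0.0946)² = 0.0806
δQ/Q = √(0.104) = 0.322
Q = 0.5339, so δQ = 0.322 × 0.5339 = 0.172.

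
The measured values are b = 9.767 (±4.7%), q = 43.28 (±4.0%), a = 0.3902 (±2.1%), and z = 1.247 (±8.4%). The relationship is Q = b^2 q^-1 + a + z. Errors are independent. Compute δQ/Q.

0.0647

Let p = b^2·q^-1 = 2.204. δp/p = √((2·δb/b)² + (-1·δq/q)²) = √(0.00884 + 0.00160) = 0.102, so δp = 0.225.
Q = p + a + z: δQ = √(δp² + δa² + δz²) = √(0.0507 + 6.71e-05 + 0.0110) = 0.248
Q = 3.841, so δQ/Q = 0.248/3.841 = 0.0647.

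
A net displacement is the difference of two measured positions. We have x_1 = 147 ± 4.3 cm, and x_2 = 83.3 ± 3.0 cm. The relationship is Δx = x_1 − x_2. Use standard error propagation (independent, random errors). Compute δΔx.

5.24 cm

For a sum/difference, combine absolute errors in quadrature:
  (δx_1)² = 18.5;  (δx_2)² = 9.00
δΔx = √(27.5) = 5.24 cm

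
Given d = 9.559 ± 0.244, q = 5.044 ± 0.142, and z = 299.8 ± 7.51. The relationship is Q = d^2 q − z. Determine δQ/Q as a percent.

17.3%

Let p = d^2·q = 460.9. δp/p = √((2·δd/d)² + (1·δq/q)²) = √(0.00261 + 0.000793) = 0.0583, so δp = 26.9.
Q = p − z: δQ = √(δp² + δz²) = √(722 + 56.4) = 27.9
Q = 161.1, so δQ/Q = 27.9/161.1 = 0.173.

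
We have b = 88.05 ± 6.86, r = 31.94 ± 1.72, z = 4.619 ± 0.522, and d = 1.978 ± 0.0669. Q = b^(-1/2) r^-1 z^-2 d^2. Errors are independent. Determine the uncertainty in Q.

Relative error in a monomial: (δQ/Q)² = Σ (nᵢ · δxᵢ/xᵢ)².
  (−½·δb/b)² = (-0.5×0.0779)² = 0.00152;  (-1·δr/r)² = (-1×0.0539)² = 0.00290;  (-2·δz/z)² = (-2×0.113)² = 0.0511;  (2·δd/d)² = (2×0.0338)² = 0.00458
δQ/Q = √(0.0601) = 0.245
Q = 0.0006119, so δQ = 0.245 × 0.0006119 = 0.000150.

0.000150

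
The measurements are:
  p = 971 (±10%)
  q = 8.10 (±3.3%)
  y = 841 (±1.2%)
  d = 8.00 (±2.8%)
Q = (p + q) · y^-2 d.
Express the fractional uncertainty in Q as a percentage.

Let u = p + q = 979. δu = √(δp² + δq²) = √(9430 + 0.0714) = 97.1, so δu/u = 0.0992.
Q is then a monomial in u, y, d:
δQ/Q = √((δu/u)² + (-2·δy/y)² + (1·δd/d)²) = √(0.00984 + 0.000576 + 0.000784) = 0.106

10.6%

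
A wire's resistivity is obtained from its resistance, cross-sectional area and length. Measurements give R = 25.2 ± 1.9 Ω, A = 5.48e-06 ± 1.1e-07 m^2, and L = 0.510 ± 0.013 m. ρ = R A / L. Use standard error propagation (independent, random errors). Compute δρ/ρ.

For a monomial ρ ∝ R, A, L^-1, fractional errors add in quadrature:
  (1·δR/R)² = (1×0.0754)² = 0.00568;  (1·δA/A)² = (1×0.0201)² = 0.000403;  (-1·δL/L)² = (-1×0.0255)² = 0.000650
δρ/ρ = √(0.00674) = 0.0821

0.0821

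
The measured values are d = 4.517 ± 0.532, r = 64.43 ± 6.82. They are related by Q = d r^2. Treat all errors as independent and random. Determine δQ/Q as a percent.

Q is a product of powers, so relative uncertainties combine in quadrature:
  (1·δd/d)² = (1×0.118)² = 0.0139;  (2·δr/r)² = (2×0.106)² = 0.0448
δQ/Q = √(0.0587) = 0.242

24.2%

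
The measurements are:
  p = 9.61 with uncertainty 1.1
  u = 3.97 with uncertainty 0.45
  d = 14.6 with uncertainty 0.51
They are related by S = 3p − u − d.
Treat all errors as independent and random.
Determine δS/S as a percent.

Each term contributes (cᵢ δxᵢ)² to (δS)²:
  (3·δp)² = 10.9;  (δu)² = 0.203;  (δd)² = 0.260
δS = √(11.4) = 3.37
S = 10.3, so δS/S = 3.37/10.3 = 0.328.

32.8%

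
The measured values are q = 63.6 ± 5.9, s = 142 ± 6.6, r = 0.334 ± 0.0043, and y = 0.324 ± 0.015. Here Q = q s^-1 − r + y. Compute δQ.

0.0490

Let p = q·s^-1 = 0.448. δp/p = √((1·δq/q)² + (-1·δs/s)²) = √(0.00861 + 0.00216) = 0.104, so δp = 0.0465.
Q = p − r + y: δQ = √(δp² + δr² + δy²) = √(0.00216 + 1.85e-05 + 0.000225) = 0.0490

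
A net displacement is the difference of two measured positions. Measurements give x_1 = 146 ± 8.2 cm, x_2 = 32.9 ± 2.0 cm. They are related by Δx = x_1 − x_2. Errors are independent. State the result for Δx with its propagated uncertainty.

113 ± 8.44 cm

For a sum/difference, combine absolute errors in quadrature:
  (δx_1)² = 67.2;  (δx_2)² = 4.00
δΔx = √(71.2) = 8.44 cm
Δx = 113 cm.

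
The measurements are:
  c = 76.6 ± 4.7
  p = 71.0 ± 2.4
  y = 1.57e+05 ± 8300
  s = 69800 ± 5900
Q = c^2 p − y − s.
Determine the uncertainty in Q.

54000

Let w = c^2·p = 4.17e+05. δw/w = √((2·δc/c)² + (1·δp/p)²) = √(0.0151 + 0.00114) = 0.127, so δw = 53000.
Q = w − y − s: δQ = √(δw² + δy² + δs²) = √(2.81e+09 + 6.89e+07 + 3.48e+07) = 54000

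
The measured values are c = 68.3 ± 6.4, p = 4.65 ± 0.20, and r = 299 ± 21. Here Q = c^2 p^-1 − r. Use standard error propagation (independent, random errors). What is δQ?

Let w = c^2·p^-1 = 1000. δw/w = √((2·δc/c)² + (-1·δp/p)²) = √(0.0351 + 0.00185) = 0.192, so δw = 193.
Q = w − r: δQ = √(δw² + δr²) = √(37200 + 441) = 194

194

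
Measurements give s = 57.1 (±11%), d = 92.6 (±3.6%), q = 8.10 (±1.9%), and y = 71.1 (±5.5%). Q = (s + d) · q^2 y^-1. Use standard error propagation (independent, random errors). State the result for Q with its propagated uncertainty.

Let u = s + d = 150. δu = √(δs² + δd²) = √(39.5 + 11.1) = 7.11, so δu/u = 0.0475.
Q is then a monomial in u, q, y:
δQ/Q = √((δu/u)² + (2·δq/q)² + (-1·δy/y)²) = √(0.00226 + 0.00144 + 0.00302) = 0.0820
Q = 138, so δQ = 0.0820 × 138 = 11.3.

138 ± 11.3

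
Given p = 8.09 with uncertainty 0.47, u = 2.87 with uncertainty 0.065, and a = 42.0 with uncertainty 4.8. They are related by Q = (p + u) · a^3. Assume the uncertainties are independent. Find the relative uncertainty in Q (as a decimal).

Let w = p + u = 11.0. δw = √(δp² + δu²) = √(0.221 + 0.00423) = 0.474, so δw/w = 0.0433.
Q is then a monomial in w, a:
δQ/Q = √((δw/w)² + (3·δa/a)²) = √(0.00187 + 0.118) = 0.346

0.346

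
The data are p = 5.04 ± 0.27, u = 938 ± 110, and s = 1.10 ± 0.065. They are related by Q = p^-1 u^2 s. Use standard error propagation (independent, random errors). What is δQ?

For a monomial Q ∝ p^-1, u^2, s, fractional errors add in quadrature:
  (-1·δp/p)² = (-1×0.0536)² = 0.00287;  (2·δu/u)² = (2×0.117)² = 0.0550;  (1·δs/s)² = (1×0.0591)² = 0.00349
δQ/Q = √(0.0614) = 0.248
Q = 1.92e+05, so δQ = 0.248 × 1.92e+05 = 47600.

47600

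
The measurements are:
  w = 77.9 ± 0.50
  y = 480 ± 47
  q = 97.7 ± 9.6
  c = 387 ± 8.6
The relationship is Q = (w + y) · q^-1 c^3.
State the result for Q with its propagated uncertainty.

(3.31 ± 0.482) × 10^8

Let u = w + y = 558. δu = √(δw² + δy²) = √(0.250 + 2210) = 47.0, so δu/u = 0.0842.
Q is then a monomial in u, q, c:
δQ/Q = √((δu/u)² + (-1·δq/q)² + (3·δc/c)²) = √(0.00710 + 0.00966 + 0.00444) = 0.146
Q = 3.31e+08, so δQ = 0.146 × 3.31e+08 = 4.82e+07.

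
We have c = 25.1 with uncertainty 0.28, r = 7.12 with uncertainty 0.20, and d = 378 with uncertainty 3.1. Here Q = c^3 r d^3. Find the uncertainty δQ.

Each factor contributes (exponent × relative error)² to (δQ/Q)²:
  (3·δc/c)² = (3×0.0112)² = 0.00112;  (1·δr/r)² = (1×0.0281)² = 0.000789;  (3·δd/d)² = (3×0.00820)² = 0.000605
δQ/Q = √(0.00251) = 0.0501
Q = 6.08e+12, so δQ = 0.0501 × 6.08e+12 = 3.05e+11.

3.05e+11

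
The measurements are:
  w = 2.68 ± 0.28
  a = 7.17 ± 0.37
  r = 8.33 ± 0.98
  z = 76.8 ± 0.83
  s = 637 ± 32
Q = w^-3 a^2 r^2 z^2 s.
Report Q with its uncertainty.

(6.96 ± 2.85) × 10^8

Q is a product of powers, so relative uncertainties combine in quadrature:
  (-3·δw/w)² = (-3×0.104)² = 0.0982;  (2·δa/a)² = (2×0.0516)² = 0.0107;  (2·δr/r)² = (2×0.118)² = 0.0554;  (2·δz/z)² = (2×0.0108)² = 0.000467;  (1·δs/s)² = (1×0.0502)² = 0.00252
δQ/Q = √(0.167) = 0.409
Q = 6.96e+08, so δQ = 0.409 × 6.96e+08 = 2.85e+08.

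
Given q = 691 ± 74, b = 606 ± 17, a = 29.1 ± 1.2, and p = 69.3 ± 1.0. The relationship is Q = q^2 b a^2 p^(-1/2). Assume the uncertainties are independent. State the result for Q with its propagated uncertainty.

(2.94 ± 0.681) × 10^10

Each factor contributes (exponent × relative error)² to (δQ/Q)²:
  (2·δq/q)² = (2×0.107)² = 0.0459;  (1·δb/b)² = (1×0.0281)² = 0.000787;  (2·δa/a)² = (2×0.0412)² = 0.00680;  (−½·δp/p)² = (-0.5×0.0144)² = 5.21e-05
δQ/Q = √(0.0535) = 0.231
Q = 2.94e+10, so δQ = 0.231 × 2.94e+10 = 6.81e+09.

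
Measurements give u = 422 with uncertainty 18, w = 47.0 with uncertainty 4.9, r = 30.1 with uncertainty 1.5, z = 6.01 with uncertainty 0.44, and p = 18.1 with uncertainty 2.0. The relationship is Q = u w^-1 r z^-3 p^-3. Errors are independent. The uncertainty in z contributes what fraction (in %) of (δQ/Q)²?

27.8%

(δQ/Q)² = (1·δu/u)² + (-1·δw/w)² + (1·δr/r)² + (-3·δz/z)² + (-3·δp/p)²
  u term: (1×0.0427)² = 0.00182
  w term: (-1×0.104)² = 0.0109
  r term: (1×0.0498)² = 0.00248
  z term: (-3×0.0732)² = 0.0482
  p term: (-3×0.110)² = 0.110
Total = 0.173. Share from z = 0.0482/0.173 = 0.278.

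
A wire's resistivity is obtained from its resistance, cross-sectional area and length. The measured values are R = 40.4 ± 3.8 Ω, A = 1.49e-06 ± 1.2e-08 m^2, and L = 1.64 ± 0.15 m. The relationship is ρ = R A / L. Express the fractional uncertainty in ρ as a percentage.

13.1%

Products/powers → add relative errors in quadrature, weighted by exponent:
  (1·δR/R)² = (1×0.0941)² = 0.00885;  (1·δA/A)² = (1×0.00805)² = 6.49e-05;  (-1·δL/L)² = (-1×0.0915)² = 0.00837
δρ/ρ = √(0.0173) = 0.131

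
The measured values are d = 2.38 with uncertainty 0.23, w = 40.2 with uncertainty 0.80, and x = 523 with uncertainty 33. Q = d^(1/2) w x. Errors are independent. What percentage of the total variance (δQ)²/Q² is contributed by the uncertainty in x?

(δQ/Q)² = (½·δd/d)² + (1·δw/w)² + (1·δx/x)²
  d term: (0.5×0.0966)² = 0.00233
  w term: (1×0.0199)² = 0.000396
  x term: (1×0.0631)² = 0.00398
Total = 0.00671. Share from x = 0.00398/0.00671 = 0.593.

59.3%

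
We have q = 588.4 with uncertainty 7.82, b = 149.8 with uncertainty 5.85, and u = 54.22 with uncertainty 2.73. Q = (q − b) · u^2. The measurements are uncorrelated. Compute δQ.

Let w = q − b = 438.6. δw = √(δq² + δb²) = √(61.2 + 34.2) = 9.77, so δw/w = 0.0223.
Q is then a monomial in w, u:
δQ/Q = √((δw/w)² + (2·δu/u)²) = √(0.000496 + 0.0101) = 0.103
Q = 1.289e+06, so δQ = 0.103 × 1.289e+06 = 1.33e+05.

1.33e+05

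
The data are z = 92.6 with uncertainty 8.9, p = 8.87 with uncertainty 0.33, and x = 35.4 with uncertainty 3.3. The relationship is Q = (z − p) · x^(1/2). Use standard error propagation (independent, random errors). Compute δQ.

57.9

Let u = z − p = 83.7. δu = √(δz² + δp²) = √(79.2 + 0.109) = 8.91, so δu/u = 0.106.
Q is then a monomial in u, x:
δQ/Q = √((δu/u)² + (½·δx/x)²) = √(0.0113 + 0.00217) = 0.116
Q = 498, so δQ = 0.116 × 498 = 57.9.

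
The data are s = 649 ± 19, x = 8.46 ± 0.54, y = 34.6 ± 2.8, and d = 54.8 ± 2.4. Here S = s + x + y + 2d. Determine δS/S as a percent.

Each term contributes (cᵢ δxᵢ)² to (δS)²:
  (δs)² = 361;  (δx)² = 0.292;  (δy)² = 7.84;  (2·δd)² = 23.0
δS = √(392) = 19.8
S = 802, so δS/S = 19.8/802 = 0.0247.

2.47%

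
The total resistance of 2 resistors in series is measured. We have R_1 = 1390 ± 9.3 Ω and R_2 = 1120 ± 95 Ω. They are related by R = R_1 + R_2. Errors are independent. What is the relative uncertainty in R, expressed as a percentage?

3.80%

For a sum/difference, combine absolute errors in quadrature:
  (δR_1)² = 86.5;  (δR_2)² = 9020
δR = √(9110) = 95.5 Ω
R = 2510 Ω, so δR/R = 95.5/2510 = 0.0380.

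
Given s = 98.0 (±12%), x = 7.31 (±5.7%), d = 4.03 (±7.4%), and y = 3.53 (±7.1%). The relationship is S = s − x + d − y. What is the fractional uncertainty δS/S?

Each term contributes (cᵢ δxᵢ)² to (δS)²:
  (δs)² = 138;  (δx)² = 0.174;  (δd)² = 0.0889;  (δy)² = 0.0628
δS = √(139) = 11.8
S = 91.2, so δS/S = 11.8/91.2 = 0.129.

0.129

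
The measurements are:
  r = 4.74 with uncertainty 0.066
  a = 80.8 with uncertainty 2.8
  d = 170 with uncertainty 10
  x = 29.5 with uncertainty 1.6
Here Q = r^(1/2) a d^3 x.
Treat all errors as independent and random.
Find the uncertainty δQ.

4.79e+09

Since Q is a product/quotient, work with relative uncertainties:
  (½·δr/r)² = (0.5×0.0139)² = 4.85e-05;  (1·δa/a)² = (1×0.0347)² = 0.00120;  (3·δd/d)² = (3×0.0588)² = 0.0311;  (1·δx/x)² = (1×0.0542)² = 0.00294
δQ/Q = √(0.0353) = 0.188
Q = 2.55e+10, so δQ = 0.188 × 2.55e+10 = 4.79e+09.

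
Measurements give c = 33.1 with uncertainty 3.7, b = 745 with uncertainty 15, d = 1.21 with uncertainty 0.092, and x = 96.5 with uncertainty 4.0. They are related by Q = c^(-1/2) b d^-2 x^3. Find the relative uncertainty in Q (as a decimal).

Products/powers → add relative errors in quadrature, weighted by exponent:
  (−½·δc/c)² = (-0.5×0.112)² = 0.00312;  (1·δb/b)² = (1×0.0201)² = 0.000405;  (-2·δd/d)² = (-2×0.0760)² = 0.0231;  (3·δx/x)² = (3×0.0415)² = 0.0155
δQ/Q = √(0.0421) = 0.205

0.205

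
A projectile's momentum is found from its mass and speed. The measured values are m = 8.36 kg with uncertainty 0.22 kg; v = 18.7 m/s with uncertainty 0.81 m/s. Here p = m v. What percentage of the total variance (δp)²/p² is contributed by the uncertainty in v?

73.0%

(δp/p)² = (1·δm/m)² + (1·δv/v)²
  m term: (1×0.0263)² = 0.000693
  v term: (1×0.0433)² = 0.00188
Total = 0.00257. Share from v = 0.00188/0.00257 = 0.730.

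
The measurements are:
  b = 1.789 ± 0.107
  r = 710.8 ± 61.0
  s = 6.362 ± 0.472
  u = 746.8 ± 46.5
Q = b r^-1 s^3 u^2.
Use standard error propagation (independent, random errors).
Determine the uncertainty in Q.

Q is a product of powers, so relative uncertainties combine in quadrature:
  (1·δb/b)² = (1×0.0598)² = 0.00358;  (-1·δr/r)² = (-1×0.0858)² = 0.00736;  (3·δs/s)² = (3×0.0742)² = 0.0495;  (2·δu/u)² = (2×0.0623)² = 0.0155
δQ/Q = √(0.0760) = 0.276
Q = 361500, so δQ = 0.276 × 361500 = 99600.

99600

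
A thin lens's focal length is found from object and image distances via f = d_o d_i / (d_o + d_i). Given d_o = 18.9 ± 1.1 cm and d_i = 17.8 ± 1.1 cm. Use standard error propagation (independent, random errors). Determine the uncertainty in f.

0.390 cm

∂f/∂d_o = (d_i/(d_o+d_i))² = 0.235;  ∂f/∂d_i = (d_o/(d_o+d_i))² = 0.265
δf = √((∂f/∂d_o · δd_o)² + (∂f/∂d_i · δd_i)²) = √(0.0670 + 0.0851) = 0.390 cm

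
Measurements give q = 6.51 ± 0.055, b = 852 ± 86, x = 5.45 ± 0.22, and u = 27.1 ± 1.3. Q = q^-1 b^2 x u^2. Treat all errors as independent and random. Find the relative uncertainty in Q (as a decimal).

Relative error in a monomial: (δQ/Q)² = Σ (nᵢ · δxᵢ/xᵢ)².
  (-1·δq/q)² = (-1×0.00845)² = 7.14e-05;  (2·δb/b)² = (2×0.101)² = 0.0408;  (1·δx/x)² = (1×0.0404)² = 0.00163;  (2·δu/u)² = (2×0.0480)² = 0.00920
δQ/Q = √(0.0517) = 0.227

0.227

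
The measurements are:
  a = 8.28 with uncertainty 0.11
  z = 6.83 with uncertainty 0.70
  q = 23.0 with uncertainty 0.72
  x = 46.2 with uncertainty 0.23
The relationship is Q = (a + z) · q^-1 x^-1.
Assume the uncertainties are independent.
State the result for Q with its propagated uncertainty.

0.0142 ± 0.000805

Let u = a + z = 15.1. δu = √(δa² + δz²) = √(0.0121 + 0.490) = 0.709, so δu/u = 0.0469.
Q is then a monomial in u, q, x:
δQ/Q = √((δu/u)² + (-1·δq/q)² + (-1·δx/x)²) = √(0.00220 + 0.000980 + 2.48e-05) = 0.0566
Q = 0.0142, so δQ = 0.0566 × 0.0142 = 0.000805.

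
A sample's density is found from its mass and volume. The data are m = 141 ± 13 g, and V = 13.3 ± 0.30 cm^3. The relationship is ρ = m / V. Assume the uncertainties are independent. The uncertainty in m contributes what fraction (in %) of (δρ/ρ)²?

94.4%

(δρ/ρ)² = (1·δm/m)² + (-1·δV/V)²
  m term: (1×0.0922)² = 0.00850
  V term: (-1×0.0226)² = 0.000509
Total = 0.00901. Share from m = 0.00850/0.00901 = 0.944.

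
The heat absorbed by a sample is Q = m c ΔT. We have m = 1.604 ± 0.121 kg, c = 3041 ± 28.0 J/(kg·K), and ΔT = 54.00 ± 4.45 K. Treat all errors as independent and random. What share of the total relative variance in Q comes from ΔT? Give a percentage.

54.0%

(δQ/Q)² = (1·δm/m)² + (1·δc/c)² + (1·δΔT/ΔT)²
  m term: (1×0.0754)² = 0.00569
  c term: (1×0.00921)² = 8.48e-05
  ΔT term: (1×0.0824)² = 0.00679
Total = 0.0126. Share from ΔT = 0.00679/0.0126 = 0.540.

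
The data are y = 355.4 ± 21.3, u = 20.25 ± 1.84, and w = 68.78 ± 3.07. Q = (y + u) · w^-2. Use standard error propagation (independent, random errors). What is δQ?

0.00841

Let h = y + u = 375.6. δh = √(δy² + δu²) = √(454 + 3.39) = 21.4, so δh/h = 0.0569.
Q is then a monomial in h, w:
δQ/Q = √((δh/h)² + (-2·δw/w)²) = √(0.00324 + 0.00797) = 0.106
Q = 0.07941, so δQ = 0.106 × 0.07941 = 0.00841.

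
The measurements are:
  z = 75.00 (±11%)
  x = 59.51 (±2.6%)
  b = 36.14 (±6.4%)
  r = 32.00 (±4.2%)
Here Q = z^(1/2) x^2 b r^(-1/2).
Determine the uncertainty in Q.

19900

Each factor contributes (exponent × relative error)² to (δQ/Q)²:
  (½·δz/z)² = (0.5×0.110)² = 0.00302;  (2·δx/x)² = (2×0.0260)² = 0.00270;  (1·δb/b)² = (1×0.0640)² = 0.00410;  (−½·δr/r)² = (-0.5×0.0420)² = 0.000441
δQ/Q = √(0.0103) = 0.101
Q = 195900, so δQ = 0.101 × 195900 = 19900.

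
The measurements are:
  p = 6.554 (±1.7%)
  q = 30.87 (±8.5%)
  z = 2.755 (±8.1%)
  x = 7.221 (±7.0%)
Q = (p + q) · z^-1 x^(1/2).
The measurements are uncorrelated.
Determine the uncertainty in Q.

4.12

Let u = p + q = 37.42. δu = √(δp² + δq²) = √(0.0124 + 6.89) = 2.63, so δu/u = 0.0702.
Q is then a monomial in u, z, x:
δQ/Q = √((δu/u)² + (-1·δz/z)² + (½·δx/x)²) = √(0.00492 + 0.00656 + 0.00123) = 0.113
Q = 36.50, so δQ = 0.113 × 36.50 = 4.12.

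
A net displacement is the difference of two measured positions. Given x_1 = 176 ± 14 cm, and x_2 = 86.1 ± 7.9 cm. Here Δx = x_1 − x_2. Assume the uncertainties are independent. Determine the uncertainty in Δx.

Each term contributes (cᵢ δxᵢ)² to (δΔx)²:
  (δx_1)² = 196;  (δx_2)² = 62.4
δΔx = √(258) = 16.1 cm

16.1 cm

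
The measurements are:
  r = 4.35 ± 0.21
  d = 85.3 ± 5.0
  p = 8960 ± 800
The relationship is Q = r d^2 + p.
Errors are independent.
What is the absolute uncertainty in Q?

Let w = r·d^2 = 31700. δw/w = √((1·δr/r)² + (2·δd/d)²) = √(0.00233 + 0.0137) = 0.127, so δw = 4010.
Q = w + p: δQ = √(δw² + δp²) = √(1.61e+07 + 6.4e+05) = 4090

4090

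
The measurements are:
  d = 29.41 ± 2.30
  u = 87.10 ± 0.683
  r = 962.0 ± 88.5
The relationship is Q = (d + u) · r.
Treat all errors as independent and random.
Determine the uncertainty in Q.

Let w = d + u = 116.5. δw = √(δd² + δu²) = √(5.29 + 0.466) = 2.40, so δw/w = 0.0206.
Q is then a monomial in w, r:
δQ/Q = √((δw/w)² + (1·δr/r)²) = √(0.000424 + 0.00846) = 0.0943
Q = 112100, so δQ = 0.0943 × 112100 = 10600.

10600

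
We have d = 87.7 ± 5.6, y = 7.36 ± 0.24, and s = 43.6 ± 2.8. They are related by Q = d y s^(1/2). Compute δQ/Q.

Q is a product of powers, so relative uncertainties combine in quadrature:
  (1·δd/d)² = (1×0.0639)² = 0.00408;  (1·δy/y)² = (1×0.0326)² = 0.00106;  (½·δs/s)² = (0.5×0.0642)² = 0.00103
δQ/Q = √(0.00617) = 0.0786

0.0786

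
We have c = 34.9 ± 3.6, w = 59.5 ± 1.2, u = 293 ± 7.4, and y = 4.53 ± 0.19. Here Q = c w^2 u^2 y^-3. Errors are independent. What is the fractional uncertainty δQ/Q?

Relative error in a monomial: (δQ/Q)² = Σ (nᵢ · δxᵢ/xᵢ)².
  (1·δc/c)² = (1×0.103)² = 0.0106;  (2·δw/w)² = (2×0.0202)² = 0.00163;  (2·δu/u)² = (2×0.0253)² = 0.00255;  (-3·δy/y)² = (-3×0.0419)² = 0.0158
δQ/Q = √(0.0307) = 0.175

0.175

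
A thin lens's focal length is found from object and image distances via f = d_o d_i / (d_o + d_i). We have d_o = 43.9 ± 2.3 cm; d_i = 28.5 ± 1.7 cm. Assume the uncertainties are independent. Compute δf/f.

0.0416

∂f/∂d_o = (d_i/(d_o+d_i))² = 0.155;  ∂f/∂d_i = (d_o/(d_o+d_i))² = 0.368
δf = √((∂f/∂d_o · δd_o)² + (∂f/∂d_i · δd_i)²) = √(0.127 + 0.391) = 0.720 cm
f = 17.3 cm, so δf/f = 0.720/17.3 = 0.0416.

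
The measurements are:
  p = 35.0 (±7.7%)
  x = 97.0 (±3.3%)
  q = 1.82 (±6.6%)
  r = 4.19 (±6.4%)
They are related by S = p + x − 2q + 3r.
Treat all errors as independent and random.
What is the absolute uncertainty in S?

For a sum/difference, combine absolute errors in quadrature:
  (δp)² = 7.26;  (δx)² = 10.2;  (2·δq)² = 0.0577;  (3·δr)² = 0.647
δS = √(18.2) = 4.27

4.27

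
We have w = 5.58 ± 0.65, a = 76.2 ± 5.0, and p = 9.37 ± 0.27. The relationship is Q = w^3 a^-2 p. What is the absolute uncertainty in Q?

Q is a product of powers, so relative uncertainties combine in quadrature:
  (3·δw/w)² = (3×0.116)² = 0.122;  (-2·δa/a)² = (-2×0.0656)² = 0.0172;  (1·δp/p)² = (1×0.0288)² = 0.000830
δQ/Q = √(0.140) = 0.374
Q = 0.280, so δQ = 0.374 × 0.280 = 0.105.

0.105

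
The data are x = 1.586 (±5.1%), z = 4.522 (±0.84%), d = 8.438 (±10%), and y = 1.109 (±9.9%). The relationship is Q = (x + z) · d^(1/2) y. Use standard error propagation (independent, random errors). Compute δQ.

2.20

Let u = x + z = 6.108. δu = √(δx² + δz²) = √(0.00654 + 0.00144) = 0.0894, so δu/u = 0.0146.
Q is then a monomial in u, d, y:
δQ/Q = √((δu/u)² + (½·δd/d)² + (1·δy/y)²) = √(0.000214 + 0.00250 + 0.00980) = 0.112
Q = 19.68, so δQ = 0.112 × 19.68 = 2.20.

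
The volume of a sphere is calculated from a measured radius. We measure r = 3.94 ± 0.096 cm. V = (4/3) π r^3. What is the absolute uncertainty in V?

V ∝ r^3, so δV/V = |3| · δr/r = 3 × 0.0244 = 0.0731.
V = 256 cm^3, so δV = 0.0731 × 256 = 18.7 cm^3.

18.7 cm^3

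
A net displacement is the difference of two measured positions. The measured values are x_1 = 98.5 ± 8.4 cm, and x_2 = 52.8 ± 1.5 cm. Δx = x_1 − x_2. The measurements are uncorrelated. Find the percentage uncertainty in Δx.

Δx is a linear combination, so absolute uncertainties add in quadrature:
  (δx_1)² = 70.6;  (δx_2)² = 2.25
δΔx = √(72.8) = 8.53 cm
Δx = 45.7 cm, so δΔx/Δx = 8.53/45.7 = 0.187.

18.7%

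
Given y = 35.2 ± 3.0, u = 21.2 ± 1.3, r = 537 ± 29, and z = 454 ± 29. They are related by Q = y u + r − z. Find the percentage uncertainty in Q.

10.7%

Let p = y·u = 746. δp/p = √((1·δy/y)² + (1·δu/u)²) = √(0.00726 + 0.00376) = 0.105, so δp = 78.4.
Q = p + r − z: δQ = √(δp² + δr² + δz²) = √(6140 + 841 + 841) = 88.4
Q = 829, so δQ/Q = 88.4/829 = 0.107.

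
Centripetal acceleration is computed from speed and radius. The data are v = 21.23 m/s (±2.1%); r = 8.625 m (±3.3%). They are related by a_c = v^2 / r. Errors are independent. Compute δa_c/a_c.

Since a_c is a product/quotient, work with relative uncertainties:
  (2·δv/v)² = (2×0.0210)² = 0.00176;  (-1·δr/r)² = (-1×0.0330)² = 0.00109
δa_c/a_c = √(0.00285) = 0.0534

0.0534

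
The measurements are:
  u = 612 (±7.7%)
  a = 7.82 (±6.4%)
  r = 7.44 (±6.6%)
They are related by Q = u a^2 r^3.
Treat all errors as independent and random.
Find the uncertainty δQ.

For a monomial Q ∝ u, a^2, r^3, fractional errors add in quadrature:
  (1·δu/u)² = (1×0.0770)² = 0.00593;  (2·δa/a)² = (2×0.0640)² = 0.0164;  (3·δr/r)² = (3×0.0660)² = 0.0392
δQ/Q = √(0.0615) = 0.248
Q = 1.54e+07, so δQ = 0.248 × 1.54e+07 = 3.82e+06.

3.82e+06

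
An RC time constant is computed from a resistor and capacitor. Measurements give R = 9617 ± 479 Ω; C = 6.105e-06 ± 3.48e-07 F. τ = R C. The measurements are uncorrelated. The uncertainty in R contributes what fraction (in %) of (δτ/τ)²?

43.3%

(δτ/τ)² = (1·δR/R)² + (1·δC/C)²
  R term: (1×0.0498)² = 0.00248
  C term: (1×0.0570)² = 0.00325
Total = 0.00573. Share from R = 0.00248/0.00573 = 0.433.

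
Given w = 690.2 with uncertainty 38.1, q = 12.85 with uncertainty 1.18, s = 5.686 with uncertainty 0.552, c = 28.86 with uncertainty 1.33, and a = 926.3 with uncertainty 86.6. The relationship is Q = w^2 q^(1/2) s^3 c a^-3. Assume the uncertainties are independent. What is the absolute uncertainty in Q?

4.83

Products/powers → add relative errors in quadrature, weighted by exponent:
  (2·δw/w)² = (2×0.0552)² = 0.0122;  (½·δq/q)² = (0.5×0.0918)² = 0.00211;  (3·δs/s)² = (3×0.0971)² = 0.0848;  (1·δc/c)² = (1×0.0461)² = 0.00212;  (-3·δa/a)² = (-3×0.0935)² = 0.0787
δQ/Q = √(0.180) = 0.424
Q = 11.40, so δQ = 0.424 × 11.40 = 4.83.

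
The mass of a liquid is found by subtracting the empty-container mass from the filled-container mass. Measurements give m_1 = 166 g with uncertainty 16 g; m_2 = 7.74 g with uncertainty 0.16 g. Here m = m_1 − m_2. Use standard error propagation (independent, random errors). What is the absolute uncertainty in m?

For a sum/difference, combine absolute errors in quadrature:
  (δm_1)² = 256;  (δm_2)² = 0.0256
δm = √(256) = 16.0 g

16.0 g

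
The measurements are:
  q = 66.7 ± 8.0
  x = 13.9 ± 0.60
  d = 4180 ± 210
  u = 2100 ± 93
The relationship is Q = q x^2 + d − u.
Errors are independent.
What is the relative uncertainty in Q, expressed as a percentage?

Let p = q·x^2 = 12900. δp/p = √((1·δq/q)² + (2·δx/x)²) = √(0.0144 + 0.00745) = 0.148, so δp = 1900.
Q = p + d − u: δQ = √(δp² + δd² + δu²) = √(3.63e+06 + 44100 + 8650) = 1920
Q = 15000, so δQ/Q = 1920/15000 = 0.128.

12.8%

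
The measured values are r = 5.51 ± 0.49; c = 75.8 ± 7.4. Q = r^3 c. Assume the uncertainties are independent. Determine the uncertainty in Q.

3600

Q is a product of powers, so relative uncertainties combine in quadrature:
  (3·δr/r)² = (3×0.0889)² = 0.0712;  (1·δc/c)² = (1×0.0976)² = 0.00953
δQ/Q = √(0.0807) = 0.284
Q = 12700, so δQ = 0.284 × 12700 = 3600.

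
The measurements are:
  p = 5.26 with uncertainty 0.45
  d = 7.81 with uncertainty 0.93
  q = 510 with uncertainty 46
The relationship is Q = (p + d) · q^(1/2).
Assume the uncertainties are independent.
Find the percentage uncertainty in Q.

Let u = p + d = 13.1. δu = √(δp² + δd²) = √(0.203 + 0.865) = 1.03, so δu/u = 0.0790.
Q is then a monomial in u, q:
δQ/Q = √((δu/u)² + (½·δq/q)²) = √(0.00625 + 0.00203) = 0.0910

9.10%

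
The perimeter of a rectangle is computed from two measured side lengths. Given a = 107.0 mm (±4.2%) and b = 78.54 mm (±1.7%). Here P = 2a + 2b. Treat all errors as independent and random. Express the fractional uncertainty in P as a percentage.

2.53%

Absolute uncertainties add in quadrature for a linear combination:
  (2·δa)² = 80.8;  (2·δb)² = 7.13
δP = √(87.9) = 9.38 mm
P = 371.1 mm, so δP/P = 9.38/371.1 = 0.0253.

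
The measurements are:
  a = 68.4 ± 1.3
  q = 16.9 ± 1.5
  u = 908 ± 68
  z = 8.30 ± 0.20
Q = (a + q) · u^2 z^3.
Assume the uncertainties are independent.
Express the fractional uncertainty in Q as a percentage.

16.8%

Let w = a + q = 85.3. δw = √(δa² + δq²) = √(1.69 + 2.25) = 1.98, so δw/w = 0.0233.
Q is then a monomial in w, u, z:
δQ/Q = √((δw/w)² + (2·δu/u)² + (3·δz/z)²) = √(0.000541 + 0.0224 + 0.00523) = 0.168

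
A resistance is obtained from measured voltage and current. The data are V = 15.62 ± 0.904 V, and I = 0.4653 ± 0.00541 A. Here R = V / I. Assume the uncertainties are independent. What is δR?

Each factor contributes (exponent × relative error)² to (δR/R)²:
  (1·δV/V)² = (1×0.0579)² = 0.00335;  (-1·δI/I)² = (-1×0.0116)² = 0.000135
δR/R = √(0.00348) = 0.0590
R = 33.57 Ω, so δR = 0.0590 × 33.57 = 1.98 Ω.

1.98 Ω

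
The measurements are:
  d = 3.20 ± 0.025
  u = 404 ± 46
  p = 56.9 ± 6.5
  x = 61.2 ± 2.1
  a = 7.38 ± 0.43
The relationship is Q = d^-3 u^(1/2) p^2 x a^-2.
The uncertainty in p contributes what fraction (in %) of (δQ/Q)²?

73.8%

(δQ/Q)² = (-3·δd/d)² + (½·δu/u)² + (2·δp/p)² + (1·δx/x)² + (-2·δa/a)²
  d term: (-3×0.00781)² = 0.000549
  u term: (0.5×0.114)² = 0.00324
  p term: (2×0.114)² = 0.0522
  x term: (1×0.0343)² = 0.00118
  a term: (-2×0.0583)² = 0.0136
Total = 0.0707. Share from p = 0.0522/0.0707 = 0.738.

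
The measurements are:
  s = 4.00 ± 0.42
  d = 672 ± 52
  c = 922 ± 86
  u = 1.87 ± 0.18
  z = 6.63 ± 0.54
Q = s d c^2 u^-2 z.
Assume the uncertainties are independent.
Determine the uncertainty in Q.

1.34e+09

Products/powers → add relative errors in quadrature, weighted by exponent:
  (1·δs/s)² = (1×0.105)² = 0.0110;  (1·δd/d)² = (1×0.0774)² = 0.00599;  (2·δc/c)² = (2×0.0933)² = 0.0348;  (-2·δu/u)² = (-2×0.0963)² = 0.0371;  (1·δz/z)² = (1×0.0814)² = 0.00663
δQ/Q = √(0.0955) = 0.309
Q = 4.33e+09, so δQ = 0.309 × 4.33e+09 = 1.34e+09.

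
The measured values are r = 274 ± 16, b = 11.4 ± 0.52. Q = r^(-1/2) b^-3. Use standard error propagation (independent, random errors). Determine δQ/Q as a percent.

Each factor contributes (exponent × relative error)² to (δQ/Q)²:
  (−½·δr/r)² = (-0.5×0.0584)² = 0.000852;  (-3·δb/b)² = (-3×0.0456)² = 0.0187
δQ/Q = √(0.0196) = 0.140

14.0%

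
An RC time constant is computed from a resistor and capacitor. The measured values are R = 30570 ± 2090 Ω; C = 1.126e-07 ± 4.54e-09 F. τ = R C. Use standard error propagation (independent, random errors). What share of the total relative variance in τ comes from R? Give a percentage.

(δτ/τ)² = (1·δR/R)² + (1·δC/C)²
  R term: (1×0.0684)² = 0.00467
  C term: (1×0.0403)² = 0.00163
Total = 0.00630. Share from R = 0.00467/0.00630 = 0.742.

74.2%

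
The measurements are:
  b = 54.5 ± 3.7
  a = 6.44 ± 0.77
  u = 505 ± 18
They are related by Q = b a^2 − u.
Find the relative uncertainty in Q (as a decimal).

0.320

Let p = b·a^2 = 2260. δp/p = √((1·δb/b)² + (2·δa/a)²) = √(0.00461 + 0.0572) = 0.249, so δp = 562.
Q = p − u: δQ = √(δp² + δu²) = √(3.16e+05 + 324) = 562
Q = 1760, so δQ/Q = 562/1760 = 0.320.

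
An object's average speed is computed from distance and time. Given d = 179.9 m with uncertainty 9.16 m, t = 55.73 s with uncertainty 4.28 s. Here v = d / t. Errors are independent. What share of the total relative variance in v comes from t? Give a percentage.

(δv/v)² = (1·δd/d)² + (-1·δt/t)²
  d term: (1×0.0509)² = 0.00259
  t term: (-1×0.0768)² = 0.00590
Total = 0.00849. Share from t = 0.00590/0.00849 = 0.695.

69.5%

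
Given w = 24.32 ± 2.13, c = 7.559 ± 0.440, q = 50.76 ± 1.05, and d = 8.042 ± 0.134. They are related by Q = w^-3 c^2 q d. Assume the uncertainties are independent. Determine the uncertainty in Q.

Since Q is a product/quotient, work with relative uncertainties:
  (-3·δw/w)² = (-3×0.0876)² = 0.0690;  (2·δc/c)² = (2×0.0582)² = 0.0136;  (1·δq/q)² = (1×0.0207)² = 0.000428;  (1·δd/d)² = (1×0.0167)² = 0.000278
δQ/Q = √(0.0833) = 0.289
Q = 1.622, so δQ = 0.289 × 1.622 = 0.468.

0.468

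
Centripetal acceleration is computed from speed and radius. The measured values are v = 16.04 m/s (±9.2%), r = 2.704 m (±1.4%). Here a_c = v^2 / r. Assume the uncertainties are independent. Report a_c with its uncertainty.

95.15 ± 17.6 m/s^2

Products/powers → add relative errors in quadrature, weighted by exponent:
  (2·δv/v)² = (2×0.0920)² = 0.0339;  (-1·δr/r)² = (-1×0.0140)² = 0.000196
δa_c/a_c = √(0.0341) = 0.185
a_c = 95.15 m/s^2, so δa_c = 0.185 × 95.15 = 17.6 m/s^2.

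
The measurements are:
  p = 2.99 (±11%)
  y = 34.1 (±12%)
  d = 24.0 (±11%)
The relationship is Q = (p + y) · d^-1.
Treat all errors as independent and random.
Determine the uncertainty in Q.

0.241

Let u = p + y = 37.1. δu = √(δp² + δy²) = √(0.108 + 16.7) = 4.11, so δu/u = 0.111.
Q is then a monomial in u, d:
δQ/Q = √((δu/u)² + (-1·δd/d)²) = √(0.0123 + 0.0121) = 0.156
Q = 1.55, so δQ = 0.156 × 1.55 = 0.241.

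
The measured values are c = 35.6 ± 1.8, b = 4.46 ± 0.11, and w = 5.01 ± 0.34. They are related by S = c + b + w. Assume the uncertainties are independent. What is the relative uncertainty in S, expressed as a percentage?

Each term contributes (cᵢ δxᵢ)² to (δS)²:
  (δc)² = 3.24;  (δb)² = 0.0121;  (δw)² = 0.116
δS = √(3.37) = 1.84
S = 45.1, so δS/S = 1.84/45.1 = 0.0407.

4.07%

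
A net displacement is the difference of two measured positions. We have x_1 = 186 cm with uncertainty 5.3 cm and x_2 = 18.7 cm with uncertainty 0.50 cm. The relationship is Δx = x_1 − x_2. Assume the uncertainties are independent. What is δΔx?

5.32 cm

Sums and differences: (δΔx)² = Σ (cᵢ δxᵢ)².
  (δx_1)² = 28.1;  (δx_2)² = 0.250
δΔx = √(28.3) = 5.32 cm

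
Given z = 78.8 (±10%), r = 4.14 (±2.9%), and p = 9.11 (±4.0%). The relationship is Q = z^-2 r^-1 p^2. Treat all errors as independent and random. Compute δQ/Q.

0.217

Q is a product of powers, so relative uncertainties combine in quadrature:
  (-2·δz/z)² = (-2×0.100)² = 0.0400;  (-1·δr/r)² = (-1×0.0290)² = 0.000841;  (2·δp/p)² = (2×0.0400)² = 0.00640
δQ/Q = √(0.0472) = 0.217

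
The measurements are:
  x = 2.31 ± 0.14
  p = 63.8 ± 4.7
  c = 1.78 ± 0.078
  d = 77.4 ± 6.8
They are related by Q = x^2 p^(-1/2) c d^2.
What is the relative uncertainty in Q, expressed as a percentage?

Each factor contributes (exponent × relative error)² to (δQ/Q)²:
  (2·δx/x)² = (2×0.0606)² = 0.0147;  (−½·δp/p)² = (-0.5×0.0737)² = 0.00136;  (1·δc/c)² = (1×0.0438)² = 0.00192;  (2·δd/d)² = (2×0.0879)² = 0.0309
δQ/Q = √(0.0488) = 0.221

22.1%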